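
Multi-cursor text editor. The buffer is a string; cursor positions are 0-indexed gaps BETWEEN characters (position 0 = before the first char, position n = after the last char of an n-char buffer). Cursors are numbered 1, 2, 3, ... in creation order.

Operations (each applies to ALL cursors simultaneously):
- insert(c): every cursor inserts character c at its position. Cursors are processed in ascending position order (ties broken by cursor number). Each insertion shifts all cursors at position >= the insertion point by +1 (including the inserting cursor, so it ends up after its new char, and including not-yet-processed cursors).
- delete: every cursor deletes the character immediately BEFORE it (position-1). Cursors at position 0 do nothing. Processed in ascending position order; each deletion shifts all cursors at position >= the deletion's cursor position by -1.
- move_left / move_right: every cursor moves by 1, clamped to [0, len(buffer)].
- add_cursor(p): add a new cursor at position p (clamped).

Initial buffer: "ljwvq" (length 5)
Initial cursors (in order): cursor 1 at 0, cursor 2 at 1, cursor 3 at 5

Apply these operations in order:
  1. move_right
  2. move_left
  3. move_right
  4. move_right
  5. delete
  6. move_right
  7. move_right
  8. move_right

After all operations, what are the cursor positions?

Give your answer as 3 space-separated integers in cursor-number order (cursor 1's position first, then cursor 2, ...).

After op 1 (move_right): buffer="ljwvq" (len 5), cursors c1@1 c2@2 c3@5, authorship .....
After op 2 (move_left): buffer="ljwvq" (len 5), cursors c1@0 c2@1 c3@4, authorship .....
After op 3 (move_right): buffer="ljwvq" (len 5), cursors c1@1 c2@2 c3@5, authorship .....
After op 4 (move_right): buffer="ljwvq" (len 5), cursors c1@2 c2@3 c3@5, authorship .....
After op 5 (delete): buffer="lv" (len 2), cursors c1@1 c2@1 c3@2, authorship ..
After op 6 (move_right): buffer="lv" (len 2), cursors c1@2 c2@2 c3@2, authorship ..
After op 7 (move_right): buffer="lv" (len 2), cursors c1@2 c2@2 c3@2, authorship ..
After op 8 (move_right): buffer="lv" (len 2), cursors c1@2 c2@2 c3@2, authorship ..

Answer: 2 2 2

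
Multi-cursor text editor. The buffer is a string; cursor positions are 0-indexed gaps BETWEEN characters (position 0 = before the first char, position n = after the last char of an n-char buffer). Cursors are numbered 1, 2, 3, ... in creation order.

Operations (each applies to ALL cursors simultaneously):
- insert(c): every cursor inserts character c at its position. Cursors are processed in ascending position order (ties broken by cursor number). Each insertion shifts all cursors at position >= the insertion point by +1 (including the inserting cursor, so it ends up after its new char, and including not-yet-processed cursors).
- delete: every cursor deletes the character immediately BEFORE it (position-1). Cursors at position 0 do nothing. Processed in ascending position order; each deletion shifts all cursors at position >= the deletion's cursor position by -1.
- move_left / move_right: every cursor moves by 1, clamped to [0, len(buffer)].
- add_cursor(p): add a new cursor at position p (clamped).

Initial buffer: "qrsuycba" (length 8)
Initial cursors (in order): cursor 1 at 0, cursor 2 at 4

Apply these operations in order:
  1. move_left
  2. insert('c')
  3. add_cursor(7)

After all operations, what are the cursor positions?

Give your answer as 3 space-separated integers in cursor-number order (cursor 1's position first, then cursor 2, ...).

After op 1 (move_left): buffer="qrsuycba" (len 8), cursors c1@0 c2@3, authorship ........
After op 2 (insert('c')): buffer="cqrscuycba" (len 10), cursors c1@1 c2@5, authorship 1...2.....
After op 3 (add_cursor(7)): buffer="cqrscuycba" (len 10), cursors c1@1 c2@5 c3@7, authorship 1...2.....

Answer: 1 5 7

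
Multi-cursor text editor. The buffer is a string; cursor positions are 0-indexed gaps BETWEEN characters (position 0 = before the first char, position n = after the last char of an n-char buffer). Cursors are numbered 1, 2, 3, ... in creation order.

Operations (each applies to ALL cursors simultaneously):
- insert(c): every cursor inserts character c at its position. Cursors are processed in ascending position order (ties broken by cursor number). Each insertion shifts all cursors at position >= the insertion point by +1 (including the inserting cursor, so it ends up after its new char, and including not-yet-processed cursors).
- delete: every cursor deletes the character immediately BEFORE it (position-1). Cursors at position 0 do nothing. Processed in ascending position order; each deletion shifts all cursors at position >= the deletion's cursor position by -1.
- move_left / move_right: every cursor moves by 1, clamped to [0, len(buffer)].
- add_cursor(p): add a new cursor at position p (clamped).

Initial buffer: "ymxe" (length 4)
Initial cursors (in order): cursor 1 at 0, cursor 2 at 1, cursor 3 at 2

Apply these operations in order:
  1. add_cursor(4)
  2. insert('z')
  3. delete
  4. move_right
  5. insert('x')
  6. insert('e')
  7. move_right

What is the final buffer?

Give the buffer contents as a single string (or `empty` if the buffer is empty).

Answer: yxemxexxeexe

Derivation:
After op 1 (add_cursor(4)): buffer="ymxe" (len 4), cursors c1@0 c2@1 c3@2 c4@4, authorship ....
After op 2 (insert('z')): buffer="zyzmzxez" (len 8), cursors c1@1 c2@3 c3@5 c4@8, authorship 1.2.3..4
After op 3 (delete): buffer="ymxe" (len 4), cursors c1@0 c2@1 c3@2 c4@4, authorship ....
After op 4 (move_right): buffer="ymxe" (len 4), cursors c1@1 c2@2 c3@3 c4@4, authorship ....
After op 5 (insert('x')): buffer="yxmxxxex" (len 8), cursors c1@2 c2@4 c3@6 c4@8, authorship .1.2.3.4
After op 6 (insert('e')): buffer="yxemxexxeexe" (len 12), cursors c1@3 c2@6 c3@9 c4@12, authorship .11.22.33.44
After op 7 (move_right): buffer="yxemxexxeexe" (len 12), cursors c1@4 c2@7 c3@10 c4@12, authorship .11.22.33.44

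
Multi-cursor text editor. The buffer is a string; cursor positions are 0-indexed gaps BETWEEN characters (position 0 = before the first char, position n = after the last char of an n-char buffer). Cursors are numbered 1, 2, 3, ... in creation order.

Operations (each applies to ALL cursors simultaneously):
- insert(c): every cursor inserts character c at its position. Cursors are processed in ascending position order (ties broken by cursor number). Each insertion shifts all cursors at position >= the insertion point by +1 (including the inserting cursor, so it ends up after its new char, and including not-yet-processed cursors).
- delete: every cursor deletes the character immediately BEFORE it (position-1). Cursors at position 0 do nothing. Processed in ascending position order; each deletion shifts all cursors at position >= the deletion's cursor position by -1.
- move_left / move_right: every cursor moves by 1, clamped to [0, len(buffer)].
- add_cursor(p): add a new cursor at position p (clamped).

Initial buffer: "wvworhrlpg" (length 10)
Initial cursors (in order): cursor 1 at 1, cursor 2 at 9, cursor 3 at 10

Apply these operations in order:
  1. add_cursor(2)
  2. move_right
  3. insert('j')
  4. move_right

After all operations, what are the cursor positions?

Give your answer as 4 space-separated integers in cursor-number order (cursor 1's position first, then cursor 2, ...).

Answer: 4 14 14 6

Derivation:
After op 1 (add_cursor(2)): buffer="wvworhrlpg" (len 10), cursors c1@1 c4@2 c2@9 c3@10, authorship ..........
After op 2 (move_right): buffer="wvworhrlpg" (len 10), cursors c1@2 c4@3 c2@10 c3@10, authorship ..........
After op 3 (insert('j')): buffer="wvjwjorhrlpgjj" (len 14), cursors c1@3 c4@5 c2@14 c3@14, authorship ..1.4.......23
After op 4 (move_right): buffer="wvjwjorhrlpgjj" (len 14), cursors c1@4 c4@6 c2@14 c3@14, authorship ..1.4.......23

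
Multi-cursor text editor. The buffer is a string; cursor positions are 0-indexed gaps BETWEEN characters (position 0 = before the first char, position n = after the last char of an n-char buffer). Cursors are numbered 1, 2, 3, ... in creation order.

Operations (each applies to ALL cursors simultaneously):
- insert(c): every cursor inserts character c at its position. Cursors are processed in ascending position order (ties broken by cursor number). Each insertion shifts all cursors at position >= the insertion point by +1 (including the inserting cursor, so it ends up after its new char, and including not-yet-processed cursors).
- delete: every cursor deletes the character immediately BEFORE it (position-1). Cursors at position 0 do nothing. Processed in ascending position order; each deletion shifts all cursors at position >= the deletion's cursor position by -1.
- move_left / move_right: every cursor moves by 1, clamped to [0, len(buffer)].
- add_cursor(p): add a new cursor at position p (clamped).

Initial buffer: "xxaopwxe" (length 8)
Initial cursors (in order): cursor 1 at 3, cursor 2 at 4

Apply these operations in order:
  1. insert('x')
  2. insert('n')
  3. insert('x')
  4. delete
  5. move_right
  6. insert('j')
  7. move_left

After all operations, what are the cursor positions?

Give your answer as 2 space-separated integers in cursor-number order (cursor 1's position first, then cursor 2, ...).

After op 1 (insert('x')): buffer="xxaxoxpwxe" (len 10), cursors c1@4 c2@6, authorship ...1.2....
After op 2 (insert('n')): buffer="xxaxnoxnpwxe" (len 12), cursors c1@5 c2@8, authorship ...11.22....
After op 3 (insert('x')): buffer="xxaxnxoxnxpwxe" (len 14), cursors c1@6 c2@10, authorship ...111.222....
After op 4 (delete): buffer="xxaxnoxnpwxe" (len 12), cursors c1@5 c2@8, authorship ...11.22....
After op 5 (move_right): buffer="xxaxnoxnpwxe" (len 12), cursors c1@6 c2@9, authorship ...11.22....
After op 6 (insert('j')): buffer="xxaxnojxnpjwxe" (len 14), cursors c1@7 c2@11, authorship ...11.122.2...
After op 7 (move_left): buffer="xxaxnojxnpjwxe" (len 14), cursors c1@6 c2@10, authorship ...11.122.2...

Answer: 6 10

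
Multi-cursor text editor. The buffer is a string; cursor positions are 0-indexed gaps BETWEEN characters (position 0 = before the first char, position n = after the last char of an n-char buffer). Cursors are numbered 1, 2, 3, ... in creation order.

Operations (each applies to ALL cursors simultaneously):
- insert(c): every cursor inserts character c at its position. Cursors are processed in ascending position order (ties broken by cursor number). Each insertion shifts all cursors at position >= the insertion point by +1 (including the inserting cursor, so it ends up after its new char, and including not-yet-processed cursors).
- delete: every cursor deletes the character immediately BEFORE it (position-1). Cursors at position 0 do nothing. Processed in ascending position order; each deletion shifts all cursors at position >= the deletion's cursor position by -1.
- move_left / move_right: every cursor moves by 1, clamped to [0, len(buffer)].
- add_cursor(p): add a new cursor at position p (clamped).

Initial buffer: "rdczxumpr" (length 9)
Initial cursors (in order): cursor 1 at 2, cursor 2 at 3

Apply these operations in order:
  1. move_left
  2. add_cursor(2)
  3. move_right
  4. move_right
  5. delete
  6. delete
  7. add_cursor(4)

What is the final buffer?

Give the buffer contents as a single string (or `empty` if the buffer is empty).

After op 1 (move_left): buffer="rdczxumpr" (len 9), cursors c1@1 c2@2, authorship .........
After op 2 (add_cursor(2)): buffer="rdczxumpr" (len 9), cursors c1@1 c2@2 c3@2, authorship .........
After op 3 (move_right): buffer="rdczxumpr" (len 9), cursors c1@2 c2@3 c3@3, authorship .........
After op 4 (move_right): buffer="rdczxumpr" (len 9), cursors c1@3 c2@4 c3@4, authorship .........
After op 5 (delete): buffer="rxumpr" (len 6), cursors c1@1 c2@1 c3@1, authorship ......
After op 6 (delete): buffer="xumpr" (len 5), cursors c1@0 c2@0 c3@0, authorship .....
After op 7 (add_cursor(4)): buffer="xumpr" (len 5), cursors c1@0 c2@0 c3@0 c4@4, authorship .....

Answer: xumpr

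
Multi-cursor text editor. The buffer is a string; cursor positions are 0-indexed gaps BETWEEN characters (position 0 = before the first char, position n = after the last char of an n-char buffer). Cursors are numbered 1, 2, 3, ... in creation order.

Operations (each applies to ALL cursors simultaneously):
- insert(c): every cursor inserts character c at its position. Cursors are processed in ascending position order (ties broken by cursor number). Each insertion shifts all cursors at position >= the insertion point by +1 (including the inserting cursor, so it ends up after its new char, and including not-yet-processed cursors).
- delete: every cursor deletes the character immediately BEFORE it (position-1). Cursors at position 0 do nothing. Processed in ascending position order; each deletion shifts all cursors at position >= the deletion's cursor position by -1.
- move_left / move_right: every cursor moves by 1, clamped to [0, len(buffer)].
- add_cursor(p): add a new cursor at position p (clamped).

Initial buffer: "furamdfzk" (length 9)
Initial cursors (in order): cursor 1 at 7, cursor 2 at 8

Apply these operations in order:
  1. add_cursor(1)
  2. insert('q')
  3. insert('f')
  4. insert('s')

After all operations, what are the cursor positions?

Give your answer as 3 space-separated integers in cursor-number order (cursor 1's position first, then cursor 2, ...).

Answer: 13 17 4

Derivation:
After op 1 (add_cursor(1)): buffer="furamdfzk" (len 9), cursors c3@1 c1@7 c2@8, authorship .........
After op 2 (insert('q')): buffer="fquramdfqzqk" (len 12), cursors c3@2 c1@9 c2@11, authorship .3......1.2.
After op 3 (insert('f')): buffer="fqfuramdfqfzqfk" (len 15), cursors c3@3 c1@11 c2@14, authorship .33......11.22.
After op 4 (insert('s')): buffer="fqfsuramdfqfszqfsk" (len 18), cursors c3@4 c1@13 c2@17, authorship .333......111.222.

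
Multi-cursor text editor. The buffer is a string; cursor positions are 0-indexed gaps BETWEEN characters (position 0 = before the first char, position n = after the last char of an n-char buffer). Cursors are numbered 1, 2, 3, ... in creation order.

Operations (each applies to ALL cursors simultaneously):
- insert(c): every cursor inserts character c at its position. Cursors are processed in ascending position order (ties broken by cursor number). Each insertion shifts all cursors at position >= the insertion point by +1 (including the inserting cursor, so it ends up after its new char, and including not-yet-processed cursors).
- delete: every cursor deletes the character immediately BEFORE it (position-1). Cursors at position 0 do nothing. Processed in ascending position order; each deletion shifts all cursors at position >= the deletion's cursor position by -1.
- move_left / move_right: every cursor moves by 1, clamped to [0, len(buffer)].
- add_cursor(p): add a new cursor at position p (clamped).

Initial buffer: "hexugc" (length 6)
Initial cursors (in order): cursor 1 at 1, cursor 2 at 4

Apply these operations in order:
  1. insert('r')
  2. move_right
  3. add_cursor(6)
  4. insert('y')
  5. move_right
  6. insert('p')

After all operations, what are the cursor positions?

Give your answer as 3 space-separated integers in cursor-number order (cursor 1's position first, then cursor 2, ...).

After op 1 (insert('r')): buffer="hrexurgc" (len 8), cursors c1@2 c2@6, authorship .1...2..
After op 2 (move_right): buffer="hrexurgc" (len 8), cursors c1@3 c2@7, authorship .1...2..
After op 3 (add_cursor(6)): buffer="hrexurgc" (len 8), cursors c1@3 c3@6 c2@7, authorship .1...2..
After op 4 (insert('y')): buffer="hreyxurygyc" (len 11), cursors c1@4 c3@8 c2@10, authorship .1.1..23.2.
After op 5 (move_right): buffer="hreyxurygyc" (len 11), cursors c1@5 c3@9 c2@11, authorship .1.1..23.2.
After op 6 (insert('p')): buffer="hreyxpurygpycp" (len 14), cursors c1@6 c3@11 c2@14, authorship .1.1.1.23.32.2

Answer: 6 14 11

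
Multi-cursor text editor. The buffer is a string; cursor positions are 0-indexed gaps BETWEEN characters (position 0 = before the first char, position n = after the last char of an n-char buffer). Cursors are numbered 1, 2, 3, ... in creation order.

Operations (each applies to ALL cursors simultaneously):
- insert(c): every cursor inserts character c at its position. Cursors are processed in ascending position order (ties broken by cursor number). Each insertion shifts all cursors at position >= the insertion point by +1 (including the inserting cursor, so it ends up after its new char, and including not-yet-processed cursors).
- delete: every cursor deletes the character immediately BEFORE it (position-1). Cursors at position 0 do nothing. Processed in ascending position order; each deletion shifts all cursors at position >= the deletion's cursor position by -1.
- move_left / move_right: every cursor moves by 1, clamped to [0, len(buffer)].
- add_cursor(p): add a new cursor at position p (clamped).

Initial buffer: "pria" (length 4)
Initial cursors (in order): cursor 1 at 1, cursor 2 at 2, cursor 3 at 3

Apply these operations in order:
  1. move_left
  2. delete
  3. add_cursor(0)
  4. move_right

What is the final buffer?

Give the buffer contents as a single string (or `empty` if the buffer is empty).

After op 1 (move_left): buffer="pria" (len 4), cursors c1@0 c2@1 c3@2, authorship ....
After op 2 (delete): buffer="ia" (len 2), cursors c1@0 c2@0 c3@0, authorship ..
After op 3 (add_cursor(0)): buffer="ia" (len 2), cursors c1@0 c2@0 c3@0 c4@0, authorship ..
After op 4 (move_right): buffer="ia" (len 2), cursors c1@1 c2@1 c3@1 c4@1, authorship ..

Answer: ia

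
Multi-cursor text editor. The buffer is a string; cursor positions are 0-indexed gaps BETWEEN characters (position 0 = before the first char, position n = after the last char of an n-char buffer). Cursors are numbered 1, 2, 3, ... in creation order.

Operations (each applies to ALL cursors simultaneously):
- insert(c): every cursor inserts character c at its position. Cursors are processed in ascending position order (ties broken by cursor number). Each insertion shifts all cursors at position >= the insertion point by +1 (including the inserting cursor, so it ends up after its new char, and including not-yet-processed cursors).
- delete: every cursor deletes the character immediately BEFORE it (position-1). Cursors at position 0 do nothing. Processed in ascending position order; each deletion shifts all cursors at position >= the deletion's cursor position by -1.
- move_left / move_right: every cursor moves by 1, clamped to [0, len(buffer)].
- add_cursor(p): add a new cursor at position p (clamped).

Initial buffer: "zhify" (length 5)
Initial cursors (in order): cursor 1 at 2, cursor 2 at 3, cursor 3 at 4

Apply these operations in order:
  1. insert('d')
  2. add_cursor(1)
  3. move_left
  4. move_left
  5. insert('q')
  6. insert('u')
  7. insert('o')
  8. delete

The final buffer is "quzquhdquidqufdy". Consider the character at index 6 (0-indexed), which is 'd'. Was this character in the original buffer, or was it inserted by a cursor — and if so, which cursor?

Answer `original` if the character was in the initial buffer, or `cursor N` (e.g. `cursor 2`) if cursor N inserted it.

Answer: cursor 1

Derivation:
After op 1 (insert('d')): buffer="zhdidfdy" (len 8), cursors c1@3 c2@5 c3@7, authorship ..1.2.3.
After op 2 (add_cursor(1)): buffer="zhdidfdy" (len 8), cursors c4@1 c1@3 c2@5 c3@7, authorship ..1.2.3.
After op 3 (move_left): buffer="zhdidfdy" (len 8), cursors c4@0 c1@2 c2@4 c3@6, authorship ..1.2.3.
After op 4 (move_left): buffer="zhdidfdy" (len 8), cursors c4@0 c1@1 c2@3 c3@5, authorship ..1.2.3.
After op 5 (insert('q')): buffer="qzqhdqidqfdy" (len 12), cursors c4@1 c1@3 c2@6 c3@9, authorship 4.1.12.23.3.
After op 6 (insert('u')): buffer="quzquhdquidqufdy" (len 16), cursors c4@2 c1@5 c2@9 c3@13, authorship 44.11.122.233.3.
After op 7 (insert('o')): buffer="quozquohdquoidquofdy" (len 20), cursors c4@3 c1@7 c2@12 c3@17, authorship 444.111.1222.2333.3.
After op 8 (delete): buffer="quzquhdquidqufdy" (len 16), cursors c4@2 c1@5 c2@9 c3@13, authorship 44.11.122.233.3.
Authorship (.=original, N=cursor N): 4 4 . 1 1 . 1 2 2 . 2 3 3 . 3 .
Index 6: author = 1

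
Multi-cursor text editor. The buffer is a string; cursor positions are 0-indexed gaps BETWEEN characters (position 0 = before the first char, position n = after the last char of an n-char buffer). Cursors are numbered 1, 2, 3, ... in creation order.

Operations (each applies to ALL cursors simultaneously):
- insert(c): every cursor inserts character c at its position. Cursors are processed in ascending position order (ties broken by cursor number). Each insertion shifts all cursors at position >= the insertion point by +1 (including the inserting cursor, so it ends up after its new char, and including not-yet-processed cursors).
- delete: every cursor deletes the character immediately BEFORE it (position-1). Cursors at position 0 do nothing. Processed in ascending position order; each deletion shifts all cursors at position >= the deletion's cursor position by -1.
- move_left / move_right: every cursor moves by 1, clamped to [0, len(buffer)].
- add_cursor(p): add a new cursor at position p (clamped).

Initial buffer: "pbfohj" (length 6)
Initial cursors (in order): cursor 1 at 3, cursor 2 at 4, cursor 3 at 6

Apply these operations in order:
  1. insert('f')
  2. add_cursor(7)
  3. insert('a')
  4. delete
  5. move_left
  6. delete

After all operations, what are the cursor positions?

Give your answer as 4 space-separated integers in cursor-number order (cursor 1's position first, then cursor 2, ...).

Answer: 2 3 4 3

Derivation:
After op 1 (insert('f')): buffer="pbffofhjf" (len 9), cursors c1@4 c2@6 c3@9, authorship ...1.2..3
After op 2 (add_cursor(7)): buffer="pbffofhjf" (len 9), cursors c1@4 c2@6 c4@7 c3@9, authorship ...1.2..3
After op 3 (insert('a')): buffer="pbffaofahajfa" (len 13), cursors c1@5 c2@8 c4@10 c3@13, authorship ...11.22.4.33
After op 4 (delete): buffer="pbffofhjf" (len 9), cursors c1@4 c2@6 c4@7 c3@9, authorship ...1.2..3
After op 5 (move_left): buffer="pbffofhjf" (len 9), cursors c1@3 c2@5 c4@6 c3@8, authorship ...1.2..3
After op 6 (delete): buffer="pbfhf" (len 5), cursors c1@2 c2@3 c4@3 c3@4, authorship ..1.3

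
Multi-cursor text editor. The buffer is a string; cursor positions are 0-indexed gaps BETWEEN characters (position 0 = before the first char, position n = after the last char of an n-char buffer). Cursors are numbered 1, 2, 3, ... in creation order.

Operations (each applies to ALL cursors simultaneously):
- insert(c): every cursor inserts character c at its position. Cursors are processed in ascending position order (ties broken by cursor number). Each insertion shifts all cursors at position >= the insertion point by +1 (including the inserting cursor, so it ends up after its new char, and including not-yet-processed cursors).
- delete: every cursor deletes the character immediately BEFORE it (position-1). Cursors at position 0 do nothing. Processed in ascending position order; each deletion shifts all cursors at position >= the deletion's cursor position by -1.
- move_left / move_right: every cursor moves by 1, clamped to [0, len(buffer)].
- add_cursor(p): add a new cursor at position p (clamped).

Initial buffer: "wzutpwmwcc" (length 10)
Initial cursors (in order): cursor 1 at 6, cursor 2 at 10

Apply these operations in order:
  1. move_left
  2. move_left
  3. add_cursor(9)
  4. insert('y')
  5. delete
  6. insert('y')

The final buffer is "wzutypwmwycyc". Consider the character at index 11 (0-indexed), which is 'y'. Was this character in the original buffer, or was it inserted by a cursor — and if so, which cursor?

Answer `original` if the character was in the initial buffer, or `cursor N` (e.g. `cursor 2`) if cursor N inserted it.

After op 1 (move_left): buffer="wzutpwmwcc" (len 10), cursors c1@5 c2@9, authorship ..........
After op 2 (move_left): buffer="wzutpwmwcc" (len 10), cursors c1@4 c2@8, authorship ..........
After op 3 (add_cursor(9)): buffer="wzutpwmwcc" (len 10), cursors c1@4 c2@8 c3@9, authorship ..........
After op 4 (insert('y')): buffer="wzutypwmwycyc" (len 13), cursors c1@5 c2@10 c3@12, authorship ....1....2.3.
After op 5 (delete): buffer="wzutpwmwcc" (len 10), cursors c1@4 c2@8 c3@9, authorship ..........
After op 6 (insert('y')): buffer="wzutypwmwycyc" (len 13), cursors c1@5 c2@10 c3@12, authorship ....1....2.3.
Authorship (.=original, N=cursor N): . . . . 1 . . . . 2 . 3 .
Index 11: author = 3

Answer: cursor 3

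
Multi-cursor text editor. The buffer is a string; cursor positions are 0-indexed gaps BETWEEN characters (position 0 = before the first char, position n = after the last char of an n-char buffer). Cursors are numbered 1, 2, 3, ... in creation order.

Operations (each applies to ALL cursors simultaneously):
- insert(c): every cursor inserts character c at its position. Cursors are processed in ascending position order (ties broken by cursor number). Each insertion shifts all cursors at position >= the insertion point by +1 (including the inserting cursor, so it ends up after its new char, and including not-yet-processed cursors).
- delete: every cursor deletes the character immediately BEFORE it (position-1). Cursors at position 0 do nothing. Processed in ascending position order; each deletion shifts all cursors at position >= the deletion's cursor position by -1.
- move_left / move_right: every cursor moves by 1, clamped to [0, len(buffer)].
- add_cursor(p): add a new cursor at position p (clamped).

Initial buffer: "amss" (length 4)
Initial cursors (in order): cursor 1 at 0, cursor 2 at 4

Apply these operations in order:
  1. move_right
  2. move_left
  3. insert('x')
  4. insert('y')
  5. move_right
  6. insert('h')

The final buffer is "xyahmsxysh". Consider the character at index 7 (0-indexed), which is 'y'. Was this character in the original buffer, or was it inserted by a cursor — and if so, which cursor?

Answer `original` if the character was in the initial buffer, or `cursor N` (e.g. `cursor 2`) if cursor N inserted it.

After op 1 (move_right): buffer="amss" (len 4), cursors c1@1 c2@4, authorship ....
After op 2 (move_left): buffer="amss" (len 4), cursors c1@0 c2@3, authorship ....
After op 3 (insert('x')): buffer="xamsxs" (len 6), cursors c1@1 c2@5, authorship 1...2.
After op 4 (insert('y')): buffer="xyamsxys" (len 8), cursors c1@2 c2@7, authorship 11...22.
After op 5 (move_right): buffer="xyamsxys" (len 8), cursors c1@3 c2@8, authorship 11...22.
After op 6 (insert('h')): buffer="xyahmsxysh" (len 10), cursors c1@4 c2@10, authorship 11.1..22.2
Authorship (.=original, N=cursor N): 1 1 . 1 . . 2 2 . 2
Index 7: author = 2

Answer: cursor 2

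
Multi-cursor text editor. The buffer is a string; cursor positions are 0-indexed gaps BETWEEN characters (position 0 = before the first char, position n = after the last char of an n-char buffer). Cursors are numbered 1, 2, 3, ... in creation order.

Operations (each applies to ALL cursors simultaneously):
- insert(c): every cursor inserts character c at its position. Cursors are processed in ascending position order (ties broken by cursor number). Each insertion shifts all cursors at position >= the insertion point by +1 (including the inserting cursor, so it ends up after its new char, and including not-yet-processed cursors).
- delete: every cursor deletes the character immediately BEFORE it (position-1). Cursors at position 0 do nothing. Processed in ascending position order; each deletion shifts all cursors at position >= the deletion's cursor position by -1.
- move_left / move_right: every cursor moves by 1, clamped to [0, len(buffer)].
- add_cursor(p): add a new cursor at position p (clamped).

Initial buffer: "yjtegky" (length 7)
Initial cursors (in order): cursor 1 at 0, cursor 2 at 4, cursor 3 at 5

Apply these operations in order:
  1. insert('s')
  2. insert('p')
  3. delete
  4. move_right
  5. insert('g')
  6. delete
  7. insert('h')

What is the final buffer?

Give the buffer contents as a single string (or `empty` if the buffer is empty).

After op 1 (insert('s')): buffer="syjtesgsky" (len 10), cursors c1@1 c2@6 c3@8, authorship 1....2.3..
After op 2 (insert('p')): buffer="spyjtespgspky" (len 13), cursors c1@2 c2@8 c3@11, authorship 11....22.33..
After op 3 (delete): buffer="syjtesgsky" (len 10), cursors c1@1 c2@6 c3@8, authorship 1....2.3..
After op 4 (move_right): buffer="syjtesgsky" (len 10), cursors c1@2 c2@7 c3@9, authorship 1....2.3..
After op 5 (insert('g')): buffer="sygjtesggskgy" (len 13), cursors c1@3 c2@9 c3@12, authorship 1.1...2.23.3.
After op 6 (delete): buffer="syjtesgsky" (len 10), cursors c1@2 c2@7 c3@9, authorship 1....2.3..
After op 7 (insert('h')): buffer="syhjtesghskhy" (len 13), cursors c1@3 c2@9 c3@12, authorship 1.1...2.23.3.

Answer: syhjtesghskhy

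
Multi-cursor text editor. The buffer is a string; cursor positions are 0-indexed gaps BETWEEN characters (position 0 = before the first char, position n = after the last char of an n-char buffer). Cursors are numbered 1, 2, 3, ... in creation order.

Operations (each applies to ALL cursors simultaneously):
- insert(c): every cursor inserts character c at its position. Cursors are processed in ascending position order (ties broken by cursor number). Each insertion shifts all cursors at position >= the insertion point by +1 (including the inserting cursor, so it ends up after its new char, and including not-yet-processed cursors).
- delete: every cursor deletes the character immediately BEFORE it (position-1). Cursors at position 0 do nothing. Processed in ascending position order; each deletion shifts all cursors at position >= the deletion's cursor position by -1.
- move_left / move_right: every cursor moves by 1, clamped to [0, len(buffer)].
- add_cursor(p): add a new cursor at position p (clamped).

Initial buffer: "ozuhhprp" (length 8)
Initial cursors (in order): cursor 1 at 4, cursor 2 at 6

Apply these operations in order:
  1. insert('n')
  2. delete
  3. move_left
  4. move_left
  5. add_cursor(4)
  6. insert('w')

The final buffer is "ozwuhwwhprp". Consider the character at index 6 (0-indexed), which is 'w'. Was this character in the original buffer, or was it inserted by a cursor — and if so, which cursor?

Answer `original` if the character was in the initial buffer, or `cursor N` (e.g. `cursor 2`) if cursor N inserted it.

Answer: cursor 3

Derivation:
After op 1 (insert('n')): buffer="ozuhnhpnrp" (len 10), cursors c1@5 c2@8, authorship ....1..2..
After op 2 (delete): buffer="ozuhhprp" (len 8), cursors c1@4 c2@6, authorship ........
After op 3 (move_left): buffer="ozuhhprp" (len 8), cursors c1@3 c2@5, authorship ........
After op 4 (move_left): buffer="ozuhhprp" (len 8), cursors c1@2 c2@4, authorship ........
After op 5 (add_cursor(4)): buffer="ozuhhprp" (len 8), cursors c1@2 c2@4 c3@4, authorship ........
After op 6 (insert('w')): buffer="ozwuhwwhprp" (len 11), cursors c1@3 c2@7 c3@7, authorship ..1..23....
Authorship (.=original, N=cursor N): . . 1 . . 2 3 . . . .
Index 6: author = 3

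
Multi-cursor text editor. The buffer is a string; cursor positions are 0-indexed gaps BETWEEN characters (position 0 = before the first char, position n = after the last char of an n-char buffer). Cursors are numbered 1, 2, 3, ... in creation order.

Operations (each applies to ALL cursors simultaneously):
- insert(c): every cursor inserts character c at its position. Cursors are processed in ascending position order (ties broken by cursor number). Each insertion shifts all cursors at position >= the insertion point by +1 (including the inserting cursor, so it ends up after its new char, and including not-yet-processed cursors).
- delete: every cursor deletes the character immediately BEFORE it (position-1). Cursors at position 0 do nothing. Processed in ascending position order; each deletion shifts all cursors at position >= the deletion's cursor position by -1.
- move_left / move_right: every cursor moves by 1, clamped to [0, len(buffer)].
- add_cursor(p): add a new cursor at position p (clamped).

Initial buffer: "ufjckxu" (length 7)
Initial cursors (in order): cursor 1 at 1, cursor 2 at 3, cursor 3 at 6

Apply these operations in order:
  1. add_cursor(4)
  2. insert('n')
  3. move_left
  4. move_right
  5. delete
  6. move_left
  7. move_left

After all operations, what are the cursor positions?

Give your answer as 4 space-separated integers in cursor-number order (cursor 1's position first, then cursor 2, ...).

Answer: 0 1 4 2

Derivation:
After op 1 (add_cursor(4)): buffer="ufjckxu" (len 7), cursors c1@1 c2@3 c4@4 c3@6, authorship .......
After op 2 (insert('n')): buffer="unfjncnkxnu" (len 11), cursors c1@2 c2@5 c4@7 c3@10, authorship .1..2.4..3.
After op 3 (move_left): buffer="unfjncnkxnu" (len 11), cursors c1@1 c2@4 c4@6 c3@9, authorship .1..2.4..3.
After op 4 (move_right): buffer="unfjncnkxnu" (len 11), cursors c1@2 c2@5 c4@7 c3@10, authorship .1..2.4..3.
After op 5 (delete): buffer="ufjckxu" (len 7), cursors c1@1 c2@3 c4@4 c3@6, authorship .......
After op 6 (move_left): buffer="ufjckxu" (len 7), cursors c1@0 c2@2 c4@3 c3@5, authorship .......
After op 7 (move_left): buffer="ufjckxu" (len 7), cursors c1@0 c2@1 c4@2 c3@4, authorship .......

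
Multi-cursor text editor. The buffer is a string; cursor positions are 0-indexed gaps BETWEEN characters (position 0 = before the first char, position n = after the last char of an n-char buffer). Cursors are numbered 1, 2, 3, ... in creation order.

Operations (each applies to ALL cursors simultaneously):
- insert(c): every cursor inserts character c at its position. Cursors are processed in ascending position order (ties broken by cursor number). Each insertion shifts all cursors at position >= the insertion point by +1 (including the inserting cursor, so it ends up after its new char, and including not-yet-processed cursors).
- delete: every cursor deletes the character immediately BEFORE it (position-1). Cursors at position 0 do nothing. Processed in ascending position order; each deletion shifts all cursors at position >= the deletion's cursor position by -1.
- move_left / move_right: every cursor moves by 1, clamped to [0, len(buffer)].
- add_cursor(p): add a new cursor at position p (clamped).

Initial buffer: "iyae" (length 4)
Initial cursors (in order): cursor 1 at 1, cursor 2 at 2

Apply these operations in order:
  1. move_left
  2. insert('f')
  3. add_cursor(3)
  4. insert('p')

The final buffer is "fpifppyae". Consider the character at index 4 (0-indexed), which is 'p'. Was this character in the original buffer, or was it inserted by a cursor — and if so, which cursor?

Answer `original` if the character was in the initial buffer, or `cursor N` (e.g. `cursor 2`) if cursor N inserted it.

After op 1 (move_left): buffer="iyae" (len 4), cursors c1@0 c2@1, authorship ....
After op 2 (insert('f')): buffer="fifyae" (len 6), cursors c1@1 c2@3, authorship 1.2...
After op 3 (add_cursor(3)): buffer="fifyae" (len 6), cursors c1@1 c2@3 c3@3, authorship 1.2...
After op 4 (insert('p')): buffer="fpifppyae" (len 9), cursors c1@2 c2@6 c3@6, authorship 11.223...
Authorship (.=original, N=cursor N): 1 1 . 2 2 3 . . .
Index 4: author = 2

Answer: cursor 2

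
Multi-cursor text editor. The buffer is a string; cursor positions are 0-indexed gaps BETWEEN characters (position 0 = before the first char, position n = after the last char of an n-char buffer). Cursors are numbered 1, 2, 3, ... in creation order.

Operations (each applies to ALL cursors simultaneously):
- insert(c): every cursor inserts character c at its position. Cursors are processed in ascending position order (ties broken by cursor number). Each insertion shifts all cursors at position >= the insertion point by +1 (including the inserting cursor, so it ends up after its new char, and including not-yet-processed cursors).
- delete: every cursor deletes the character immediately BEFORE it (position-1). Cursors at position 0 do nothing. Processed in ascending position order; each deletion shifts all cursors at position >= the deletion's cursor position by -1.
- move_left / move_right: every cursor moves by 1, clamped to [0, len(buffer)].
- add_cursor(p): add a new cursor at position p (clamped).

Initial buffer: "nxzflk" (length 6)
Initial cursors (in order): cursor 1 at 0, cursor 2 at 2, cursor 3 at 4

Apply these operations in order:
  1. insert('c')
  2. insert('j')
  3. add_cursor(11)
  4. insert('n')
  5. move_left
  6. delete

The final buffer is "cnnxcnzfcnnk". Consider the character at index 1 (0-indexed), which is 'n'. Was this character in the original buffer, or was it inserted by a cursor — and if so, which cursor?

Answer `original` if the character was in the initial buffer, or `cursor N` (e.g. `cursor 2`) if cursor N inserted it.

After op 1 (insert('c')): buffer="cnxczfclk" (len 9), cursors c1@1 c2@4 c3@7, authorship 1..2..3..
After op 2 (insert('j')): buffer="cjnxcjzfcjlk" (len 12), cursors c1@2 c2@6 c3@10, authorship 11..22..33..
After op 3 (add_cursor(11)): buffer="cjnxcjzfcjlk" (len 12), cursors c1@2 c2@6 c3@10 c4@11, authorship 11..22..33..
After op 4 (insert('n')): buffer="cjnnxcjnzfcjnlnk" (len 16), cursors c1@3 c2@8 c3@13 c4@15, authorship 111..222..333.4.
After op 5 (move_left): buffer="cjnnxcjnzfcjnlnk" (len 16), cursors c1@2 c2@7 c3@12 c4@14, authorship 111..222..333.4.
After op 6 (delete): buffer="cnnxcnzfcnnk" (len 12), cursors c1@1 c2@5 c3@9 c4@10, authorship 11..22..334.
Authorship (.=original, N=cursor N): 1 1 . . 2 2 . . 3 3 4 .
Index 1: author = 1

Answer: cursor 1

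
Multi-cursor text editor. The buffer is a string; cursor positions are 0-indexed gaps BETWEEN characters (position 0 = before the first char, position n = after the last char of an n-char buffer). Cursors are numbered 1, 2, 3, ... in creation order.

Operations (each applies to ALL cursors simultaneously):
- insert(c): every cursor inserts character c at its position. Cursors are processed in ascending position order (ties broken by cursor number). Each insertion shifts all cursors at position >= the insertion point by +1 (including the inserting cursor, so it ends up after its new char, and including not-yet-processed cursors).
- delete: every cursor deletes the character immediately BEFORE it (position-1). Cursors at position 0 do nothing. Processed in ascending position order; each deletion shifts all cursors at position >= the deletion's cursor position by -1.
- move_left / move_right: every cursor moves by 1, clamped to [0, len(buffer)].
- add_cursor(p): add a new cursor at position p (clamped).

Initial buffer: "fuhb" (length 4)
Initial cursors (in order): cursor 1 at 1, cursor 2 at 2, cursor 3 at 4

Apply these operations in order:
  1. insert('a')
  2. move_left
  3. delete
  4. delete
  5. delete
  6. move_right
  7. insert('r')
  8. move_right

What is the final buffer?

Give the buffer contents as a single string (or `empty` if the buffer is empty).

After op 1 (insert('a')): buffer="fauahba" (len 7), cursors c1@2 c2@4 c3@7, authorship .1.2..3
After op 2 (move_left): buffer="fauahba" (len 7), cursors c1@1 c2@3 c3@6, authorship .1.2..3
After op 3 (delete): buffer="aaha" (len 4), cursors c1@0 c2@1 c3@3, authorship 12.3
After op 4 (delete): buffer="aa" (len 2), cursors c1@0 c2@0 c3@1, authorship 23
After op 5 (delete): buffer="a" (len 1), cursors c1@0 c2@0 c3@0, authorship 3
After op 6 (move_right): buffer="a" (len 1), cursors c1@1 c2@1 c3@1, authorship 3
After op 7 (insert('r')): buffer="arrr" (len 4), cursors c1@4 c2@4 c3@4, authorship 3123
After op 8 (move_right): buffer="arrr" (len 4), cursors c1@4 c2@4 c3@4, authorship 3123

Answer: arrr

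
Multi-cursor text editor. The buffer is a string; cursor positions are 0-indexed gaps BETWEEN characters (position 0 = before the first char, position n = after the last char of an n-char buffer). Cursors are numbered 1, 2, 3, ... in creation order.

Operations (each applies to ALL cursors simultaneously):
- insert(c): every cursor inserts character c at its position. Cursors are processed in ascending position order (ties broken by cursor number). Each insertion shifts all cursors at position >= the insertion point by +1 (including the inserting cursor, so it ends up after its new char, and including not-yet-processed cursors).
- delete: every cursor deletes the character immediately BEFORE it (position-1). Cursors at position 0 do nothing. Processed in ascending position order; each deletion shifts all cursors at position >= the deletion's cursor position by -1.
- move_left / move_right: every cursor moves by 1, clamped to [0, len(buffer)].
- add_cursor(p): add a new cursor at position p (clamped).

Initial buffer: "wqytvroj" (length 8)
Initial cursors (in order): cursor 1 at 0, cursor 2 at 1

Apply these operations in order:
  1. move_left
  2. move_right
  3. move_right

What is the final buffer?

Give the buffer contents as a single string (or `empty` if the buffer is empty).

After op 1 (move_left): buffer="wqytvroj" (len 8), cursors c1@0 c2@0, authorship ........
After op 2 (move_right): buffer="wqytvroj" (len 8), cursors c1@1 c2@1, authorship ........
After op 3 (move_right): buffer="wqytvroj" (len 8), cursors c1@2 c2@2, authorship ........

Answer: wqytvroj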